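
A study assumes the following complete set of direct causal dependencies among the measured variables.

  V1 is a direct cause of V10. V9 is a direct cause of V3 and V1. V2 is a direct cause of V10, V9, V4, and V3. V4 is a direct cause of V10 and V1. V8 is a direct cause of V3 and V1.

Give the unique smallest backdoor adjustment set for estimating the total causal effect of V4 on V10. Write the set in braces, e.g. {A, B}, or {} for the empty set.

Variables eligible for adjustment (non-descendants of V4, excluding V4 and V10): {V2, V3, V8, V9}.
Backdoor paths from V4 to V10:
  P1: V4 <- V2 -> V9 -> V3 <- V8 -> V1 -> V10
  P2: V4 <- V2 -> V9 -> V1 -> V10
  P3: V4 <- V2 -> V3 <- V8 -> V1 -> V10
  P4: V4 <- V2 -> V3 <- V9 -> V1 -> V10
  P5: V4 <- V2 -> V10
The empty set is not sufficient: P2 (V4 <- V2 -> V9 -> V1 -> V10) has no collider blocking it and no conditioned non-collider, so it is open.
Try {V2}:
  P1: blocked at fork node V2 ∈ conditioning set.
  P2: blocked at fork node V2 ∈ conditioning set.
  P3: blocked at fork node V2 ∈ conditioning set.
  P4: blocked at fork node V2 ∈ conditioning set.
  P5: blocked at fork node V2 ∈ conditioning set.
{V2} contains no descendant of V4 and blocks every backdoor path.
No other singleton works — e.g. {V8} leaves P2 open — so {V2} is the unique smallest valid adjustment set.

{V2}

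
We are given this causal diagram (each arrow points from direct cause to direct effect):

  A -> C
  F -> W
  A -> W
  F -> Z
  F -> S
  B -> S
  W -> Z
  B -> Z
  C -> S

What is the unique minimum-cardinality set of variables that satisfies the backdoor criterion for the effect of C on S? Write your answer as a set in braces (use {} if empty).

Variables eligible for adjustment (non-descendants of C, excluding C and S): {A, B, F, W, Z}.
Backdoor paths from C to S:
  P1: C <- A -> W <- F -> Z <- B -> S
  P2: C <- A -> W <- F -> S
  P3: C <- A -> W -> Z <- F -> S
  P4: C <- A -> W -> Z <- B -> S
Each backdoor path contains an unconditioned collider, so every path is already blocked with the empty conditioning set:
  P1: blocked at collider W (neither it nor any descendant is in the conditioning set).
  P2: blocked at collider W (neither it nor any descendant is in the conditioning set).
  P3: blocked at collider Z (neither it nor any descendant is in the conditioning set).
  P4: blocked at collider Z (neither it nor any descendant is in the conditioning set).
The empty set is therefore the unique smallest valid set.

{}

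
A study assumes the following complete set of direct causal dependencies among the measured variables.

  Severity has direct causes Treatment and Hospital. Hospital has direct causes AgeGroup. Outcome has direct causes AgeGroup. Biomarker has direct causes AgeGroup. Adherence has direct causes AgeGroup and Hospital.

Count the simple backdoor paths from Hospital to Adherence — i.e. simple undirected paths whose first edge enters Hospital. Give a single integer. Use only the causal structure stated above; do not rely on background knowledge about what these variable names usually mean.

1

A backdoor path from Hospital to Adherence is any simple undirected path whose first edge points into Hospital (i.e. leaves Hospital via a parent).
Parents of Hospital: {AgeGroup}.
Enumerating:
  P1: Hospital <- AgeGroup -> Adherence
That exhausts the simple backdoor paths. Count: 1.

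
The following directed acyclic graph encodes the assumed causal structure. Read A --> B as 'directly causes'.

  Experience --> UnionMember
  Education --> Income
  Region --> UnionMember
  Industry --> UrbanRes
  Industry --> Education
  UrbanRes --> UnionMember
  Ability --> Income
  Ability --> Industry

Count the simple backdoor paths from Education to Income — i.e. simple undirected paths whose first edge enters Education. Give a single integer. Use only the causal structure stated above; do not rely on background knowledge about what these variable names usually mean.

1

A backdoor path from Education to Income is any simple undirected path whose first edge points into Education (i.e. leaves Education via a parent).
Parents of Education: {Industry}.
Enumerating:
  P1: Education <- Industry <- Ability -> Income
That exhausts the simple backdoor paths. Count: 1.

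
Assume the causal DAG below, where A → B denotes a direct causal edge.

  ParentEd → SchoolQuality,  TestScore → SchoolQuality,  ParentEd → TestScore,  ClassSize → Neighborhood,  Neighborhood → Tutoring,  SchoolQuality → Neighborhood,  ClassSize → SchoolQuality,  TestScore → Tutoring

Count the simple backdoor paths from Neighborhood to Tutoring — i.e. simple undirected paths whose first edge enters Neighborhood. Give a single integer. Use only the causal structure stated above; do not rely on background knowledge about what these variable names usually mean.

A backdoor path from Neighborhood to Tutoring is any simple undirected path whose first edge points into Neighborhood (i.e. leaves Neighborhood via a parent).
Parents of Neighborhood: {ClassSize, SchoolQuality}.
Enumerating:
  P1: Neighborhood <- ClassSize -> SchoolQuality <- ParentEd -> TestScore -> Tutoring
  P2: Neighborhood <- ClassSize -> SchoolQuality <- TestScore -> Tutoring
  P3: Neighborhood <- SchoolQuality <- ParentEd -> TestScore -> Tutoring
  P4: Neighborhood <- SchoolQuality <- TestScore -> Tutoring
That exhausts the simple backdoor paths. Count: 4.

4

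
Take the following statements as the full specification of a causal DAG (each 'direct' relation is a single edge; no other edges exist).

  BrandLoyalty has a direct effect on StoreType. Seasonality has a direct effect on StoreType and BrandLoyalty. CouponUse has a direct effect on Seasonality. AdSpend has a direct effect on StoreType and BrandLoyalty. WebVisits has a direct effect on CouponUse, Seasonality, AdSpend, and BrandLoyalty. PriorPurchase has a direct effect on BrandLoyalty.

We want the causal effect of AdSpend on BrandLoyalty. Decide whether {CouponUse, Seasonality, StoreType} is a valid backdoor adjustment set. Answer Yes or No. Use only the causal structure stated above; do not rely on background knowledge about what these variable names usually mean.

Backdoor paths from AdSpend to BrandLoyalty (paths whose first edge points into AdSpend):
  P1: AdSpend <- WebVisits -> CouponUse -> Seasonality -> BrandLoyalty
  P2: AdSpend <- WebVisits -> CouponUse -> Seasonality -> StoreType <- BrandLoyalty
  P3: AdSpend <- WebVisits -> Seasonality -> BrandLoyalty
  P4: AdSpend <- WebVisits -> Seasonality -> StoreType <- BrandLoyalty
  P5: AdSpend <- WebVisits -> BrandLoyalty
Condition 1 (no descendant of AdSpend in the set): FAILS — StoreType is a descendant of AdSpend.
Condition 2 (every backdoor path blocked by {CouponUse, Seasonality, StoreType}):
  P1: blocked at chain node CouponUse ∈ conditioning set.
  P2: blocked at chain node CouponUse ∈ conditioning set.
  P3: blocked at chain node Seasonality ∈ conditioning set.
  P4: blocked at chain node Seasonality ∈ conditioning set.
  P5: open — no interior node is in the conditioning set.
{CouponUse, Seasonality, StoreType} does not satisfy the backdoor criterion.

No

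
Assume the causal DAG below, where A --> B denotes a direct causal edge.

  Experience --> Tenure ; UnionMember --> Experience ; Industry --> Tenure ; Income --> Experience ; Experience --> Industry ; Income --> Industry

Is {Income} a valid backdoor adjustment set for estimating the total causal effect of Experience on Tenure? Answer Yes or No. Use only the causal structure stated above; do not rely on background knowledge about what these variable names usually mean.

Yes

Backdoor paths from Experience to Tenure (paths whose first edge points into Experience):
  P1: Experience <- Income -> Industry -> Tenure
Condition 1 (no descendant of Experience in the set): holds — descendants of Experience are {Industry, Tenure}; none are in {Income}.
Condition 2 (every backdoor path blocked by {Income}):
  P1: blocked at fork node Income ∈ conditioning set.
{Income} satisfies the backdoor criterion.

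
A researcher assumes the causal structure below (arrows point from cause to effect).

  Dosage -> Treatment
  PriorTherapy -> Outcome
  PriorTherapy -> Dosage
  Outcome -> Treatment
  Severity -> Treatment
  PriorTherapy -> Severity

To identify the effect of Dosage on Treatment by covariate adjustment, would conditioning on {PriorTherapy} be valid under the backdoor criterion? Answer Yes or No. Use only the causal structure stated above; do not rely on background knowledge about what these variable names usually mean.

Backdoor paths from Dosage to Treatment (paths whose first edge points into Dosage):
  P1: Dosage <- PriorTherapy -> Outcome -> Treatment
  P2: Dosage <- PriorTherapy -> Severity -> Treatment
Condition 1 (no descendant of Dosage in the set): holds — descendants of Dosage are {Treatment}; none are in {PriorTherapy}.
Condition 2 (every backdoor path blocked by {PriorTherapy}):
  P1: blocked at fork node PriorTherapy ∈ conditioning set.
  P2: blocked at fork node PriorTherapy ∈ conditioning set.
{PriorTherapy} satisfies the backdoor criterion.

Yes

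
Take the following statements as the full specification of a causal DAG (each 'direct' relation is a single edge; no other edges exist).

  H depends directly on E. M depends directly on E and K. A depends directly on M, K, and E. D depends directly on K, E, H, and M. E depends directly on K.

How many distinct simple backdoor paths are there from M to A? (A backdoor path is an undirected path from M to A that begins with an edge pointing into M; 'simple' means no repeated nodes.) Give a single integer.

A backdoor path from M to A is any simple undirected path whose first edge points into M (i.e. leaves M via a parent).
Parents of M: {E, K}.
Enumerating:
  P1: M <- K -> E -> A
  P2: M <- K -> A
  P3: M <- K -> D <- E -> A
  P4: M <- K -> D <- H <- E -> A
  P5: M <- E <- K -> A
  P6: M <- E -> A
  P7: M <- E -> H -> D <- K -> A
  P8: M <- E -> D <- K -> A
That exhausts the simple backdoor paths. Count: 8.

8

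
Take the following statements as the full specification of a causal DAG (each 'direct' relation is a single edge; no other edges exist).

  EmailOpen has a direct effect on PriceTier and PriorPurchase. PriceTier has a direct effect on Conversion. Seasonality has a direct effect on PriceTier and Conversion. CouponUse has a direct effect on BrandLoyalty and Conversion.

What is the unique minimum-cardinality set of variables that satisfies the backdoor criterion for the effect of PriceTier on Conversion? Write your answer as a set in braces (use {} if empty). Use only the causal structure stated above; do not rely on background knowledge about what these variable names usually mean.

{Seasonality}

Variables eligible for adjustment (non-descendants of PriceTier, excluding PriceTier and Conversion): {BrandLoyalty, CouponUse, EmailOpen, PriorPurchase, Seasonality}.
Backdoor paths from PriceTier to Conversion:
  P1: PriceTier <- Seasonality -> Conversion
The empty set is not sufficient: P1 (PriceTier <- Seasonality -> Conversion) has no collider blocking it and no conditioned non-collider, so it is open.
Try {Seasonality}:
  P1: blocked at fork node Seasonality ∈ conditioning set.
{Seasonality} contains no descendant of PriceTier and blocks every backdoor path.
No other singleton works — e.g. {CouponUse} leaves P1 open — so {Seasonality} is the unique smallest valid adjustment set.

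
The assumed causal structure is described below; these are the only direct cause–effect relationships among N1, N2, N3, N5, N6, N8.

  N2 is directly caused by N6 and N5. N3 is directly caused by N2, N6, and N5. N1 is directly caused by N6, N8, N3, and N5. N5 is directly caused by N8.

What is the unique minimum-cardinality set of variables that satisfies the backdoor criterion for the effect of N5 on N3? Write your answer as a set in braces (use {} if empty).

Variables eligible for adjustment (non-descendants of N5, excluding N5 and N3): {N6, N8}.
Backdoor paths from N5 to N3:
  P1: N5 <- N8 -> N1 <- N6 -> N2 -> N3
  P2: N5 <- N8 -> N1 <- N6 -> N3
  P3: N5 <- N8 -> N1 <- N3
Each backdoor path contains an unconditioned collider, so every path is already blocked with the empty conditioning set:
  P1: blocked at collider N1 (neither it nor any descendant is in the conditioning set).
  P2: blocked at collider N1 (neither it nor any descendant is in the conditioning set).
  P3: blocked at collider N1 (neither it nor any descendant is in the conditioning set).
The empty set is therefore the unique smallest valid set.

{}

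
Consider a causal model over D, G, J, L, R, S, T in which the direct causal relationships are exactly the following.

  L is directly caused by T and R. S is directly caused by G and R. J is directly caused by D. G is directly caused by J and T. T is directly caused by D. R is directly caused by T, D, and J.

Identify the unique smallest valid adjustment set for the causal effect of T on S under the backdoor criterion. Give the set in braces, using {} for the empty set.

Variables eligible for adjustment (non-descendants of T, excluding T and S): {D, J}.
Backdoor paths from T to S:
  P1: T <- D -> J -> R -> S
  P2: T <- D -> J -> G -> S
  P3: T <- D -> R <- J -> G -> S
  P4: T <- D -> R -> S
The empty set is not sufficient: P1 (T <- D -> J -> R -> S) has no collider blocking it and no conditioned non-collider, so it is open.
Try {D}:
  P1: blocked at fork node D ∈ conditioning set.
  P2: blocked at fork node D ∈ conditioning set.
  P3: blocked at fork node D ∈ conditioning set.
  P4: blocked at fork node D ∈ conditioning set.
{D} contains no descendant of T and blocks every backdoor path.
No other singleton works — e.g. {J} leaves P4 open — so {D} is the unique smallest valid adjustment set.

{D}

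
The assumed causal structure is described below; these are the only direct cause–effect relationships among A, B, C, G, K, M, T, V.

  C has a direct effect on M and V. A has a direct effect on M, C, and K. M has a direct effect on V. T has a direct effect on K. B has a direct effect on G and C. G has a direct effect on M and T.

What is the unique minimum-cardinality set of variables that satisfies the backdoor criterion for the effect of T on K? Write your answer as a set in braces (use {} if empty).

{}

Variables eligible for adjustment (non-descendants of T, excluding T and K): {A, B, C, G, M, V}.
Backdoor paths from T to K:
  P1: T <- G <- B -> C <- A -> K
  P2: T <- G <- B -> C -> M <- A -> K
  P3: T <- G <- B -> C -> V <- M <- A -> K
  P4: T <- G -> M <- A -> K
  P5: T <- G -> M <- C <- A -> K
  P6: T <- G -> M -> V <- C <- A -> K
Each backdoor path contains an unconditioned collider, so every path is already blocked with the empty conditioning set:
  P1: blocked at collider C (neither it nor any descendant is in the conditioning set).
  P2: blocked at collider M (neither it nor any descendant is in the conditioning set).
  P3: blocked at collider V (neither it nor any descendant is in the conditioning set).
  P4: blocked at collider M (neither it nor any descendant is in the conditioning set).
  P5: blocked at collider M (neither it nor any descendant is in the conditioning set).
  P6: blocked at collider V (neither it nor any descendant is in the conditioning set).
The empty set is therefore the unique smallest valid set.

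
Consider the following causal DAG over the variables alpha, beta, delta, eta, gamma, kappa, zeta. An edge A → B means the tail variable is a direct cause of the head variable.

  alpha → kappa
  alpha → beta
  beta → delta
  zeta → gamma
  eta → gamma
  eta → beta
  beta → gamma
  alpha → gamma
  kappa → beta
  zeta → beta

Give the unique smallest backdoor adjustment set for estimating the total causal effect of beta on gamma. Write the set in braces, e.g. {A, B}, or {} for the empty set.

{alpha, eta, zeta}

Variables eligible for adjustment (non-descendants of beta, excluding beta and gamma): {alpha, eta, kappa, zeta}.
Backdoor paths from beta to gamma:
  P1: beta <- alpha -> gamma
  P2: beta <- eta -> gamma
  P3: beta <- zeta -> gamma
  P4: beta <- kappa <- alpha -> gamma
The empty set is not sufficient: P1 (beta <- alpha -> gamma) has no collider blocking it and no conditioned non-collider, so it is open.
Try {alpha, eta, zeta}:
  P1: blocked at fork node alpha ∈ conditioning set.
  P2: blocked at fork node eta ∈ conditioning set.
  P3: blocked at fork node zeta ∈ conditioning set.
  P4: blocked at fork node alpha ∈ conditioning set.
{alpha, eta, zeta} contains no descendant of beta and blocks every backdoor path.
Every element of {alpha, eta, zeta} is needed (dropping alpha leaves P1 open; dropping eta leaves P2 open; dropping zeta leaves P3 open), so no proper subset is valid.
Among all size-3 subsets of the eligible variables, only {alpha, eta, zeta} blocks every backdoor path, so it is the unique smallest valid adjustment set.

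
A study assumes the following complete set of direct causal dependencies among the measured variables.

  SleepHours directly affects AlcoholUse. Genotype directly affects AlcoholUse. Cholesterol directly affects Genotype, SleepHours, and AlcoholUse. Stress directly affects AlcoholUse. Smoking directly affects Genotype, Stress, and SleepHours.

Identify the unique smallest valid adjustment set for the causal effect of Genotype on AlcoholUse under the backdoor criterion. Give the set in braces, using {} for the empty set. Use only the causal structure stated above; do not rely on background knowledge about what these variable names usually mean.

{Cholesterol, Smoking}

Variables eligible for adjustment (non-descendants of Genotype, excluding Genotype and AlcoholUse): {Cholesterol, SleepHours, Smoking, Stress}.
Backdoor paths from Genotype to AlcoholUse:
  P1: Genotype <- Smoking -> SleepHours <- Cholesterol -> AlcoholUse
  P2: Genotype <- Smoking -> SleepHours -> AlcoholUse
  P3: Genotype <- Smoking -> Stress -> AlcoholUse
  P4: Genotype <- Cholesterol -> SleepHours <- Smoking -> Stress -> AlcoholUse
  P5: Genotype <- Cholesterol -> SleepHours -> AlcoholUse
  P6: Genotype <- Cholesterol -> AlcoholUse
The empty set is not sufficient: P2 (Genotype <- Smoking -> SleepHours -> AlcoholUse) has no collider blocking it and no conditioned non-collider, so it is open.
Try {Cholesterol, Smoking}:
  P1: blocked at fork node Smoking ∈ conditioning set.
  P2: blocked at fork node Smoking ∈ conditioning set.
  P3: blocked at fork node Smoking ∈ conditioning set.
  P4: blocked at fork node Cholesterol ∈ conditioning set.
  P5: blocked at fork node Cholesterol ∈ conditioning set.
  P6: blocked at fork node Cholesterol ∈ conditioning set.
{Cholesterol, Smoking} contains no descendant of Genotype and blocks every backdoor path.
Every element of {Cholesterol, Smoking} is needed (dropping Cholesterol leaves P5 open; dropping Smoking leaves P2 open), so no proper subset is valid.
Among all size-2 subsets of the eligible variables, only {Cholesterol, Smoking} blocks every backdoor path, so it is the unique smallest valid adjustment set.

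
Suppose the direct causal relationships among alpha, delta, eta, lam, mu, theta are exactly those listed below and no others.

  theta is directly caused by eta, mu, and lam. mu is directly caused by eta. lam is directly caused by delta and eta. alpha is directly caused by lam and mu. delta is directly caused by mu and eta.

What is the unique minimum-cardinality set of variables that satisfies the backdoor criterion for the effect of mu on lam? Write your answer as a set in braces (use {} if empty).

Variables eligible for adjustment (non-descendants of mu, excluding mu and lam): {eta}.
Backdoor paths from mu to lam:
  P1: mu <- eta -> delta -> lam
  P2: mu <- eta -> lam
  P3: mu <- eta -> theta <- lam
The empty set is not sufficient: P1 (mu <- eta -> delta -> lam) has no collider blocking it and no conditioned non-collider, so it is open.
Try {eta}:
  P1: blocked at fork node eta ∈ conditioning set.
  P2: blocked at fork node eta ∈ conditioning set.
  P3: blocked at fork node eta ∈ conditioning set.
{eta} contains no descendant of mu and blocks every backdoor path.
{eta} is the unique smallest valid adjustment set.

{eta}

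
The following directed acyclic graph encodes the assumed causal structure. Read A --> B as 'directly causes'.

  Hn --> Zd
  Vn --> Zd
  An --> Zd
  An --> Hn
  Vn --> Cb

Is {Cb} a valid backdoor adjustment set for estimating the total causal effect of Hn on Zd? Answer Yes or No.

Backdoor paths from Hn to Zd (paths whose first edge points into Hn):
  P1: Hn <- An -> Zd
Condition 1 (no descendant of Hn in the set): holds — descendants of Hn are {Zd}; none are in {Cb}.
Condition 2 (every backdoor path blocked by {Cb}):
  P1: open — no interior node is in the conditioning set.
{Cb} does not satisfy the backdoor criterion.

No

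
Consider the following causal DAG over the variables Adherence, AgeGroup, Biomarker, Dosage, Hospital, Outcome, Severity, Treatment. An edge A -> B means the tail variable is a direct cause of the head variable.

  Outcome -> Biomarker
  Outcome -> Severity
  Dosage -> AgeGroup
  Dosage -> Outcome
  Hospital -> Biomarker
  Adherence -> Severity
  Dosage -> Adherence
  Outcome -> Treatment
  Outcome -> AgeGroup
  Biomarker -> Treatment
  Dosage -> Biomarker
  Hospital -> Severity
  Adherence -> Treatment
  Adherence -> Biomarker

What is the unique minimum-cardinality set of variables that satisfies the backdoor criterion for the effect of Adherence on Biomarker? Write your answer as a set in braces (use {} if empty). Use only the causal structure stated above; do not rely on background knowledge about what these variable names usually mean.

{Dosage}

Variables eligible for adjustment (non-descendants of Adherence, excluding Adherence and Biomarker): {AgeGroup, Dosage, Hospital, Outcome}.
Backdoor paths from Adherence to Biomarker:
  P1: Adherence <- Dosage -> Outcome -> Biomarker
  P2: Adherence <- Dosage -> Outcome -> Severity <- Hospital -> Biomarker
  P3: Adherence <- Dosage -> Outcome -> Treatment <- Biomarker
  P4: Adherence <- Dosage -> Biomarker
  P5: Adherence <- Dosage -> AgeGroup <- Outcome -> Biomarker
  P6: Adherence <- Dosage -> AgeGroup <- Outcome -> Severity <- Hospital -> Biomarker
  P7: Adherence <- Dosage -> AgeGroup <- Outcome -> Treatment <- Biomarker
The empty set is not sufficient: P1 (Adherence <- Dosage -> Outcome -> Biomarker) has no collider blocking it and no conditioned non-collider, so it is open.
Try {Dosage}:
  P1: blocked at fork node Dosage ∈ conditioning set.
  P2: blocked at fork node Dosage ∈ conditioning set.
  P3: blocked at fork node Dosage ∈ conditioning set.
  P4: blocked at fork node Dosage ∈ conditioning set.
  P5: blocked at fork node Dosage ∈ conditioning set.
  P6: blocked at fork node Dosage ∈ conditioning set.
  P7: blocked at fork node Dosage ∈ conditioning set.
{Dosage} contains no descendant of Adherence and blocks every backdoor path.
No other singleton works — e.g. {Outcome} leaves P4 open — so {Dosage} is the unique smallest valid adjustment set.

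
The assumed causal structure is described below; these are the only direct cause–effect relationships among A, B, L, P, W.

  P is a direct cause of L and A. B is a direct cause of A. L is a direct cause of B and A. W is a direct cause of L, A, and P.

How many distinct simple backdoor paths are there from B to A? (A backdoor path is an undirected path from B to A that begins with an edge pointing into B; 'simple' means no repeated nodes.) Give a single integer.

5

A backdoor path from B to A is any simple undirected path whose first edge points into B (i.e. leaves B via a parent).
Parents of B: {L}.
Enumerating:
  P1: B <- L <- W -> P -> A
  P2: B <- L <- W -> A
  P3: B <- L <- P <- W -> A
  P4: B <- L <- P -> A
  P5: B <- L -> A
That exhausts the simple backdoor paths. Count: 5.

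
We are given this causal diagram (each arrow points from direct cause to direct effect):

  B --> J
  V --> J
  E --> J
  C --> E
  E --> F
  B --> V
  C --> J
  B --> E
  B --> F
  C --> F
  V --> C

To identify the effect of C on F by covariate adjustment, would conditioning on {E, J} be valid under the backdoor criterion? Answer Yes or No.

No

Backdoor paths from C to F (paths whose first edge points into C):
  P1: C <- V <- B -> E -> F
  P2: C <- V <- B -> J <- E -> F
  P3: C <- V <- B -> F
  P4: C <- V -> J <- B -> E -> F
  P5: C <- V -> J <- B -> F
  P6: C <- V -> J <- E <- B -> F
  P7: C <- V -> J <- E -> F
Condition 1 (no descendant of C in the set): FAILS — E and J are descendants of C.
Condition 2 (every backdoor path blocked by {E, J}):
  P1: blocked at chain node E ∈ conditioning set.
  P2: blocked at fork node E ∈ conditioning set.
  P3: open — no interior node is in the conditioning set.
  P4: blocked at chain node E ∈ conditioning set.
  P5: open — collider(s) J are conditioned on (or have a conditioned descendant) and no non-collider on the path is in the set.
  P6: blocked at chain node E ∈ conditioning set.
  P7: blocked at fork node E ∈ conditioning set.
{E, J} does not satisfy the backdoor criterion.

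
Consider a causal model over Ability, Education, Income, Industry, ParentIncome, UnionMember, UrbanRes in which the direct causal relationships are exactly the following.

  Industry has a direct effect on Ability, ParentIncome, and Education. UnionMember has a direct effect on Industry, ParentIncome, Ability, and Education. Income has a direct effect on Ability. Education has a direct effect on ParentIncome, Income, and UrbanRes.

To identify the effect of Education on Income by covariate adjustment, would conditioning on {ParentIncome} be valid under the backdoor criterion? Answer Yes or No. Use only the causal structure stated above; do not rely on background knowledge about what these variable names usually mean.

No

Backdoor paths from Education to Income (paths whose first edge points into Education):
  P1: Education <- UnionMember -> Industry -> Ability <- Income
  P2: Education <- UnionMember -> Ability <- Income
  P3: Education <- UnionMember -> ParentIncome <- Industry -> Ability <- Income
  P4: Education <- Industry <- UnionMember -> Ability <- Income
  P5: Education <- Industry -> Ability <- Income
  P6: Education <- Industry -> ParentIncome <- UnionMember -> Ability <- Income
Condition 1 (no descendant of Education in the set): FAILS — ParentIncome is a descendant of Education.
Condition 2 (every backdoor path blocked by {ParentIncome}):
  P1: blocked at collider Ability (neither it nor any descendant is in the conditioning set).
  P2: blocked at collider Ability (neither it nor any descendant is in the conditioning set).
  P3: blocked at collider Ability (neither it nor any descendant is in the conditioning set).
  P4: blocked at collider Ability (neither it nor any descendant is in the conditioning set).
  P5: blocked at collider Ability (neither it nor any descendant is in the conditioning set).
  P6: blocked at collider Ability (neither it nor any descendant is in the conditioning set).
{ParentIncome} does not satisfy the backdoor criterion.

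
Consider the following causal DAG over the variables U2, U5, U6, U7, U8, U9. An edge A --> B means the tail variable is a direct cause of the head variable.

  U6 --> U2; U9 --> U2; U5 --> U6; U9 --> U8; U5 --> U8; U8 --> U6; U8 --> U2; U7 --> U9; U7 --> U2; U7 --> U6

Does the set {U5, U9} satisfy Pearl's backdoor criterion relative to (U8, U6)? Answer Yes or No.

Backdoor paths from U8 to U6 (paths whose first edge points into U8):
  P1: U8 <- U5 -> U6
  P2: U8 <- U9 <- U7 -> U6
  P3: U8 <- U9 <- U7 -> U2 <- U6
  P4: U8 <- U9 -> U2 <- U7 -> U6
  P5: U8 <- U9 -> U2 <- U6
Condition 1 (no descendant of U8 in the set): holds — descendants of U8 are {U2, U6}; none are in {U5, U9}.
Condition 2 (every backdoor path blocked by {U5, U9}):
  P1: blocked at fork node U5 ∈ conditioning set.
  P2: blocked at chain node U9 ∈ conditioning set.
  P3: blocked at chain node U9 ∈ conditioning set.
  P4: blocked at fork node U9 ∈ conditioning set.
  P5: blocked at fork node U9 ∈ conditioning set.
{U5, U9} satisfies the backdoor criterion.

Yes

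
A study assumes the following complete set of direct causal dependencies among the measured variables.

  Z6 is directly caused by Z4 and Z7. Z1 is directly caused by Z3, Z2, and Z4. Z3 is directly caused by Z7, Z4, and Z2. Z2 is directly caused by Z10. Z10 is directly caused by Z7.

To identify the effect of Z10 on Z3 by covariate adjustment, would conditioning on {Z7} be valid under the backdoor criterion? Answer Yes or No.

Backdoor paths from Z10 to Z3 (paths whose first edge points into Z10):
  P1: Z10 <- Z7 -> Z3
  P2: Z10 <- Z7 -> Z6 <- Z4 -> Z3
  P3: Z10 <- Z7 -> Z6 <- Z4 -> Z1 <- Z2 -> Z3
  P4: Z10 <- Z7 -> Z6 <- Z4 -> Z1 <- Z3
Condition 1 (no descendant of Z10 in the set): holds — descendants of Z10 are {Z1, Z2, Z3}; none are in {Z7}.
Condition 2 (every backdoor path blocked by {Z7}):
  P1: blocked at fork node Z7 ∈ conditioning set.
  P2: blocked at fork node Z7 ∈ conditioning set.
  P3: blocked at fork node Z7 ∈ conditioning set.
  P4: blocked at fork node Z7 ∈ conditioning set.
{Z7} satisfies the backdoor criterion.

Yes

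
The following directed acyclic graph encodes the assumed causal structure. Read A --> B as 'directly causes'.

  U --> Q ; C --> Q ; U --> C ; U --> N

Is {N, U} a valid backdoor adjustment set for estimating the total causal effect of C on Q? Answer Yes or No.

Yes

Backdoor paths from C to Q (paths whose first edge points into C):
  P1: C <- U -> Q
Condition 1 (no descendant of C in the set): holds — descendants of C are {Q}; none are in {N, U}.
Condition 2 (every backdoor path blocked by {N, U}):
  P1: blocked at fork node U ∈ conditioning set.
{N, U} satisfies the backdoor criterion.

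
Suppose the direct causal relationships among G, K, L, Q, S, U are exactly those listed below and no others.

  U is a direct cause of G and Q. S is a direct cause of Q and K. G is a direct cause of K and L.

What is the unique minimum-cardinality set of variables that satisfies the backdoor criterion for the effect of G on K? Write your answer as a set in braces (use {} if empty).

Variables eligible for adjustment (non-descendants of G, excluding G and K): {Q, S, U}.
Backdoor paths from G to K:
  P1: G <- U -> Q <- S -> K
Each backdoor path contains an unconditioned collider, so every path is already blocked with the empty conditioning set:
  P1: blocked at collider Q (neither it nor any descendant is in the conditioning set).
The empty set is therefore the unique smallest valid set.

{}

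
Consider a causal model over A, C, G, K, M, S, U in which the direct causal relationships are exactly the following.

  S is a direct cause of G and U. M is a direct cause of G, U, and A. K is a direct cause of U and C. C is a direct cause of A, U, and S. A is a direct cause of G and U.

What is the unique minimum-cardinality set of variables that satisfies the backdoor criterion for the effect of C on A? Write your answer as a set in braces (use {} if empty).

{}

Variables eligible for adjustment (non-descendants of C, excluding C and A): {K, M}.
Backdoor paths from C to A:
  P1: C <- K -> U <- M -> A
  P2: C <- K -> U <- M -> G <- A
  P3: C <- K -> U <- A
  P4: C <- K -> U <- S -> G <- M -> A
  P5: C <- K -> U <- S -> G <- A
Each backdoor path contains an unconditioned collider, so every path is already blocked with the empty conditioning set:
  P1: blocked at collider U (neither it nor any descendant is in the conditioning set).
  P2: blocked at collider U (neither it nor any descendant is in the conditioning set).
  P3: blocked at collider U (neither it nor any descendant is in the conditioning set).
  P4: blocked at collider U (neither it nor any descendant is in the conditioning set).
  P5: blocked at collider U (neither it nor any descendant is in the conditioning set).
The empty set is therefore the unique smallest valid set.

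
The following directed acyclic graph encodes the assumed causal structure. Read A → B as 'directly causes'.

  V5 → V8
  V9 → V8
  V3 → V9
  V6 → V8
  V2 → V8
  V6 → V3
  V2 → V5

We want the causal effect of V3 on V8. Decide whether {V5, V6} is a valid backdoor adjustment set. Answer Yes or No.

Backdoor paths from V3 to V8 (paths whose first edge points into V3):
  P1: V3 <- V6 -> V8
Condition 1 (no descendant of V3 in the set): holds — descendants of V3 are {V8, V9}; none are in {V5, V6}.
Condition 2 (every backdoor path blocked by {V5, V6}):
  P1: blocked at fork node V6 ∈ conditioning set.
{V5, V6} satisfies the backdoor criterion.

Yes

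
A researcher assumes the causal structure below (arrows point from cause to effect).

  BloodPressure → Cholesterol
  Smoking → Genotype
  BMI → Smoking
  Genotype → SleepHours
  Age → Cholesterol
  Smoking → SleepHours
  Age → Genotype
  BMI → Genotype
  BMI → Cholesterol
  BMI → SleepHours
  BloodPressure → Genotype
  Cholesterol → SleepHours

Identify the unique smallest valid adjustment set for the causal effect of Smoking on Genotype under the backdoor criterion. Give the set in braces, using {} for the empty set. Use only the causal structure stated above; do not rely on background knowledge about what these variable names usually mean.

Variables eligible for adjustment (non-descendants of Smoking, excluding Smoking and Genotype): {Age, BMI, BloodPressure, Cholesterol}.
Backdoor paths from Smoking to Genotype:
  P1: Smoking <- BMI -> Genotype
  P2: Smoking <- BMI -> Cholesterol <- BloodPressure -> Genotype
  P3: Smoking <- BMI -> Cholesterol <- Age -> Genotype
  P4: Smoking <- BMI -> Cholesterol -> SleepHours <- Genotype
  P5: Smoking <- BMI -> SleepHours <- Genotype
  P6: Smoking <- BMI -> SleepHours <- Cholesterol <- BloodPressure -> Genotype
  P7: Smoking <- BMI -> SleepHours <- Cholesterol <- Age -> Genotype
The empty set is not sufficient: P1 (Smoking <- BMI -> Genotype) has no collider blocking it and no conditioned non-collider, so it is open.
Try {BMI}:
  P1: blocked at fork node BMI ∈ conditioning set.
  P2: blocked at fork node BMI ∈ conditioning set.
  P3: blocked at fork node BMI ∈ conditioning set.
  P4: blocked at fork node BMI ∈ conditioning set.
  P5: blocked at fork node BMI ∈ conditioning set.
  P6: blocked at fork node BMI ∈ conditioning set.
  P7: blocked at fork node BMI ∈ conditioning set.
{BMI} contains no descendant of Smoking and blocks every backdoor path.
No other singleton works — e.g. {BloodPressure} leaves P1 open — so {BMI} is the unique smallest valid adjustment set.

{BMI}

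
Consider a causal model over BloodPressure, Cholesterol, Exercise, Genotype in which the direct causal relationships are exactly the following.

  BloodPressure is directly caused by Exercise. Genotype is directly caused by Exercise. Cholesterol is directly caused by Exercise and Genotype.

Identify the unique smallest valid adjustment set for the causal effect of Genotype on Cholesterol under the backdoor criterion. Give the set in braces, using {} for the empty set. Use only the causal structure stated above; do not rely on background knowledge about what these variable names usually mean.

Variables eligible for adjustment (non-descendants of Genotype, excluding Genotype and Cholesterol): {BloodPressure, Exercise}.
Backdoor paths from Genotype to Cholesterol:
  P1: Genotype <- Exercise -> Cholesterol
The empty set is not sufficient: P1 (Genotype <- Exercise -> Cholesterol) has no collider blocking it and no conditioned non-collider, so it is open.
Try {Exercise}:
  P1: blocked at fork node Exercise ∈ conditioning set.
{Exercise} contains no descendant of Genotype and blocks every backdoor path.
No other singleton works — e.g. {BloodPressure} leaves P1 open — so {Exercise} is the unique smallest valid adjustment set.

{Exercise}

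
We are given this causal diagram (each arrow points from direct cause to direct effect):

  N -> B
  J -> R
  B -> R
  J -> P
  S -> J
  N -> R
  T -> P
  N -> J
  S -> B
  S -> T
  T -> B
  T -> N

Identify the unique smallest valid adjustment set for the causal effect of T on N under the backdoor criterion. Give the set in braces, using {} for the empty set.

{}

Variables eligible for adjustment (non-descendants of T, excluding T and N): {S}.
Backdoor paths from T to N:
  P1: T <- S -> J <- N
  P2: T <- S -> J -> R <- N
  P3: T <- S -> J -> R <- B <- N
  P4: T <- S -> B <- N
  P5: T <- S -> B -> R <- N
  P6: T <- S -> B -> R <- J <- N
Each backdoor path contains an unconditioned collider, so every path is already blocked with the empty conditioning set:
  P1: blocked at collider J (neither it nor any descendant is in the conditioning set).
  P2: blocked at collider R (neither it nor any descendant is in the conditioning set).
  P3: blocked at collider R (neither it nor any descendant is in the conditioning set).
  P4: blocked at collider B (neither it nor any descendant is in the conditioning set).
  P5: blocked at collider R (neither it nor any descendant is in the conditioning set).
  P6: blocked at collider R (neither it nor any descendant is in the conditioning set).
The empty set is therefore the unique smallest valid set.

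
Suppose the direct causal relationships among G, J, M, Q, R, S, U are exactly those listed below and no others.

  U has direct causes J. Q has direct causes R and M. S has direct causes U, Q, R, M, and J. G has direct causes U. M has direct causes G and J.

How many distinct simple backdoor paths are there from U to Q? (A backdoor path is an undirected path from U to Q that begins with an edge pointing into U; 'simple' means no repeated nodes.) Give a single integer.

A backdoor path from U to Q is any simple undirected path whose first edge points into U (i.e. leaves U via a parent).
Parents of U: {J}.
Enumerating:
  P1: U <- J -> M -> Q
  P2: U <- J -> M -> S <- R -> Q
  P3: U <- J -> M -> S <- Q
  P4: U <- J -> S <- R -> Q
  P5: U <- J -> S <- M -> Q
  P6: U <- J -> S <- Q
That exhausts the simple backdoor paths. Count: 6.

6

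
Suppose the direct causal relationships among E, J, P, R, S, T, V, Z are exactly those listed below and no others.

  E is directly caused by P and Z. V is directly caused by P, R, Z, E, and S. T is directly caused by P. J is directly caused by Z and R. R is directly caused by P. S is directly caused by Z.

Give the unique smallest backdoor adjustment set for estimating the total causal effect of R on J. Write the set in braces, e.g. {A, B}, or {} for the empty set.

{}

Variables eligible for adjustment (non-descendants of R, excluding R and J): {E, P, S, T, Z}.
Backdoor paths from R to J:
  P1: R <- P -> E <- Z -> J
  P2: R <- P -> E -> V <- Z -> J
  P3: R <- P -> E -> V <- S <- Z -> J
  P4: R <- P -> V <- Z -> J
  P5: R <- P -> V <- E <- Z -> J
  P6: R <- P -> V <- S <- Z -> J
Each backdoor path contains an unconditioned collider, so every path is already blocked with the empty conditioning set:
  P1: blocked at collider E (neither it nor any descendant is in the conditioning set).
  P2: blocked at collider V (neither it nor any descendant is in the conditioning set).
  P3: blocked at collider V (neither it nor any descendant is in the conditioning set).
  P4: blocked at collider V (neither it nor any descendant is in the conditioning set).
  P5: blocked at collider V (neither it nor any descendant is in the conditioning set).
  P6: blocked at collider V (neither it nor any descendant is in the conditioning set).
The empty set is therefore the unique smallest valid set.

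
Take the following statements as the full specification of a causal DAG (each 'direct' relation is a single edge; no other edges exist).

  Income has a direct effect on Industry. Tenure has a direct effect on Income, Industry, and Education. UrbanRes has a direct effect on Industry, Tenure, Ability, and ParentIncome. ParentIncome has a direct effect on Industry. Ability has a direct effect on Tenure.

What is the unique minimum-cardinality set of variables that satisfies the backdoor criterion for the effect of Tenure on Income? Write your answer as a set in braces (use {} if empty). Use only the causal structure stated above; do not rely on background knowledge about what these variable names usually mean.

Variables eligible for adjustment (non-descendants of Tenure, excluding Tenure and Income): {Ability, ParentIncome, UrbanRes}.
Backdoor paths from Tenure to Income:
  P1: Tenure <- UrbanRes -> ParentIncome -> Industry <- Income
  P2: Tenure <- UrbanRes -> Industry <- Income
  P3: Tenure <- Ability <- UrbanRes -> ParentIncome -> Industry <- Income
  P4: Tenure <- Ability <- UrbanRes -> Industry <- Income
Each backdoor path contains an unconditioned collider, so every path is already blocked with the empty conditioning set:
  P1: blocked at collider Industry (neither it nor any descendant is in the conditioning set).
  P2: blocked at collider Industry (neither it nor any descendant is in the conditioning set).
  P3: blocked at collider Industry (neither it nor any descendant is in the conditioning set).
  P4: blocked at collider Industry (neither it nor any descendant is in the conditioning set).
The empty set is therefore the unique smallest valid set.

{}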